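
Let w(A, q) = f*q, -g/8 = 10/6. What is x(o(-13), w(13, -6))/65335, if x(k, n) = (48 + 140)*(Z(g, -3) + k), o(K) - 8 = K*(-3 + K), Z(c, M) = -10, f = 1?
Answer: 38728/65335 ≈ 0.59276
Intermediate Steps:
g = -40/3 (g = -80/6 = -8*5/3 = -40/3 ≈ -13.333)
w(A, q) = q (w(A, q) = 1*q = q)
o(K) = 8 + K*(-3 + K)
x(k, n) = -1880 + 188*k (x(k, n) = (48 + 140)*(-10 + k) = 188*(-10 + k) = -1880 + 188*k)
x(o(-13), w(13, -6))/65335 = (-1880 + 188*(8 + (-13)**2 - 3*(-13)))/65335 = (-1880 + 188*(8 + 169 + 39))*(1/65335) = (-1880 + 188*216)*(1/65335) = (-1880 + 40608)*(1/65335) = 38728*(1/65335) = 38728/65335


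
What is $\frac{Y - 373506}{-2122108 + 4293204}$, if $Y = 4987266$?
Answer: $\frac{576720}{271387} \approx 2.1251$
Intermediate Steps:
$\frac{Y - 373506}{-2122108 + 4293204} = \frac{4987266 - 373506}{-2122108 + 4293204} = \frac{4613760}{2171096} = 4613760 \cdot \frac{1}{2171096} = \frac{576720}{271387}$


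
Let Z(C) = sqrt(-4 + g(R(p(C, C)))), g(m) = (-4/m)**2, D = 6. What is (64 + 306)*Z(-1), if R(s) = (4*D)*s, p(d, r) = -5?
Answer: 37*I*sqrt(3599)/3 ≈ 739.9*I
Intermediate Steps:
R(s) = 24*s (R(s) = (4*6)*s = 24*s)
g(m) = 16/m**2
Z(C) = I*sqrt(3599)/30 (Z(C) = sqrt(-4 + 16/(24*(-5))**2) = sqrt(-4 + 16/(-120)**2) = sqrt(-4 + 16*(1/14400)) = sqrt(-4 + 1/900) = sqrt(-3599/900) = I*sqrt(3599)/30)
(64 + 306)*Z(-1) = (64 + 306)*(I*sqrt(3599)/30) = 370*(I*sqrt(3599)/30) = 37*I*sqrt(3599)/3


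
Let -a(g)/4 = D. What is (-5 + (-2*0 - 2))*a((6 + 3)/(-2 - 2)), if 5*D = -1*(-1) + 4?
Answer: 28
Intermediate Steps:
D = 1 (D = (-1*(-1) + 4)/5 = (1 + 4)/5 = (1/5)*5 = 1)
a(g) = -4 (a(g) = -4*1 = -4)
(-5 + (-2*0 - 2))*a((6 + 3)/(-2 - 2)) = (-5 + (-2*0 - 2))*(-4) = (-5 + (0 - 2))*(-4) = (-5 - 2)*(-4) = -7*(-4) = 28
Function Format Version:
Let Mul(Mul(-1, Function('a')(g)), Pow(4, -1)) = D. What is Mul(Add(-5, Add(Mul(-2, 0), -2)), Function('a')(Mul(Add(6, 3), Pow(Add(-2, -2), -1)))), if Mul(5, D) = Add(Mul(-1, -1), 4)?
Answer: 28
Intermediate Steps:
D = 1 (D = Mul(Rational(1, 5), Add(Mul(-1, -1), 4)) = Mul(Rational(1, 5), Add(1, 4)) = Mul(Rational(1, 5), 5) = 1)
Function('a')(g) = -4 (Function('a')(g) = Mul(-4, 1) = -4)
Mul(Add(-5, Add(Mul(-2, 0), -2)), Function('a')(Mul(Add(6, 3), Pow(Add(-2, -2), -1)))) = Mul(Add(-5, Add(Mul(-2, 0), -2)), -4) = Mul(Add(-5, Add(0, -2)), -4) = Mul(Add(-5, -2), -4) = Mul(-7, -4) = 28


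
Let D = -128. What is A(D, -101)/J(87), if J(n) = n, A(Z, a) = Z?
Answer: -128/87 ≈ -1.4713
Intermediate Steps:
A(D, -101)/J(87) = -128/87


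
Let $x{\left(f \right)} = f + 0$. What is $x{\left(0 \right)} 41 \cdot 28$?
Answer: $0$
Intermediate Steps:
$x{\left(f \right)} = f$
$x{\left(0 \right)} 41 \cdot 28 = 0 \cdot 41 \cdot 28 = 0 \cdot 28 = 0$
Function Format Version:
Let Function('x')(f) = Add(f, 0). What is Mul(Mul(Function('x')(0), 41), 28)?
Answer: 0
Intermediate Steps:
Function('x')(f) = f
Mul(Mul(Function('x')(0), 41), 28) = Mul(Mul(0, 41), 28) = Mul(0, 28) = 0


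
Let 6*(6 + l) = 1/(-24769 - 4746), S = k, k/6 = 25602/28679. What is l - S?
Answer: -3392691907/298750830 ≈ -11.356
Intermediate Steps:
k = 9036/1687 (k = 6*(25602/28679) = 6*(25602*(1/28679)) = 6*(1506/1687) = 9036/1687 ≈ 5.3563)
S = 9036/1687 ≈ 5.3563
l = -1062541/177090 (l = -6 + 1/(6*(-24769 - 4746)) = -6 + (1/6)/(-29515) = -6 + (1/6)*(-1/29515) = -6 - 1/177090 = -1062541/177090 ≈ -6.0000)
l - S = -1062541/177090 - 1*9036/1687 = -1062541/177090 - 9036/1687 = -3392691907/298750830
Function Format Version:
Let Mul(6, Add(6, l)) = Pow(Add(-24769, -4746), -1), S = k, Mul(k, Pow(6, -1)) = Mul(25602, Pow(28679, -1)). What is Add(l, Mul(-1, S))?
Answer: Rational(-3392691907, 298750830) ≈ -11.356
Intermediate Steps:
k = Rational(9036, 1687) (k = Mul(6, Mul(25602, Pow(28679, -1))) = Mul(6, Mul(25602, Rational(1, 28679))) = Mul(6, Rational(1506, 1687)) = Rational(9036, 1687) ≈ 5.3563)
S = Rational(9036, 1687) ≈ 5.3563
l = Rational(-1062541, 177090) (l = Add(-6, Mul(Rational(1, 6), Pow(Add(-24769, -4746), -1))) = Add(-6, Mul(Rational(1, 6), Pow(-29515, -1))) = Add(-6, Mul(Rational(1, 6), Rational(-1, 29515))) = Add(-6, Rational(-1, 177090)) = Rational(-1062541, 177090) ≈ -6.0000)
Add(l, Mul(-1, S)) = Add(Rational(-1062541, 177090), Mul(-1, Rational(9036, 1687))) = Add(Rational(-1062541, 177090), Rational(-9036, 1687)) = Rational(-3392691907, 298750830)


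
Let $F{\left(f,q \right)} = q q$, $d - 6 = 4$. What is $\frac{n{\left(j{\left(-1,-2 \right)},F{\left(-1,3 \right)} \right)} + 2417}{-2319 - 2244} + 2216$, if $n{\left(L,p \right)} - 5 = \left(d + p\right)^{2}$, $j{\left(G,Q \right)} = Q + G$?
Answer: $\frac{10108825}{4563} \approx 2215.4$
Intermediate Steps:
$d = 10$ ($d = 6 + 4 = 10$)
$j{\left(G,Q \right)} = G + Q$
$F{\left(f,q \right)} = q^{2}$
$n{\left(L,p \right)} = 5 + \left(10 + p\right)^{2}$
$\frac{n{\left(j{\left(-1,-2 \right)},F{\left(-1,3 \right)} \right)} + 2417}{-2319 - 2244} + 2216 = \frac{\left(5 + \left(10 + 3^{2}\right)^{2}\right) + 2417}{-2319 - 2244} + 2216 = \frac{\left(5 + \left(10 + 9\right)^{2}\right) + 2417}{-4563} + 2216 = \left(\left(5 + 19^{2}\right) + 2417\right) \left(- \frac{1}{4563}\right) + 2216 = \left(\left(5 + 361\right) + 2417\right) \left(- \frac{1}{4563}\right) + 2216 = \left(366 + 2417\right) \left(- \frac{1}{4563}\right) + 2216 = 2783 \left(- \frac{1}{4563}\right) + 2216 = - \frac{2783}{4563} + 2216 = \frac{10108825}{4563}$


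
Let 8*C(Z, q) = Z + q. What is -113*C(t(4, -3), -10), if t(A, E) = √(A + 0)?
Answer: 113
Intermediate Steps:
t(A, E) = √A
C(Z, q) = Z/8 + q/8 (C(Z, q) = (Z + q)/8 = Z/8 + q/8)
-113*C(t(4, -3), -10) = -113*(√4/8 + (⅛)*(-10)) = -113*((⅛)*2 - 5/4) = -113*(¼ - 5/4) = -113*(-1) = 113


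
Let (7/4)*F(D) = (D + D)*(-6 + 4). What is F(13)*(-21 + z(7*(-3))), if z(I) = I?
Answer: 1248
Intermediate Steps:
F(D) = -16*D/7 (F(D) = 4*((D + D)*(-6 + 4))/7 = 4*((2*D)*(-2))/7 = 4*(-4*D)/7 = -16*D/7)
F(13)*(-21 + z(7*(-3))) = (-16/7*13)*(-21 + 7*(-3)) = -208*(-21 - 21)/7 = -208/7*(-42) = 1248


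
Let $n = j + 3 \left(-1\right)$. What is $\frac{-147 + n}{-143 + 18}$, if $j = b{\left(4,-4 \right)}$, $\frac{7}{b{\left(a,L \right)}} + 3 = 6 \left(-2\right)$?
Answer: $\frac{2257}{1875} \approx 1.2037$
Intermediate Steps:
$b{\left(a,L \right)} = - \frac{7}{15}$ ($b{\left(a,L \right)} = \frac{7}{-3 + 6 \left(-2\right)} = \frac{7}{-3 - 12} = \frac{7}{-15} = 7 \left(- \frac{1}{15}\right) = - \frac{7}{15}$)
$j = - \frac{7}{15} \approx -0.46667$
$n = - \frac{52}{15}$ ($n = - \frac{7}{15} + 3 \left(-1\right) = - \frac{7}{15} - 3 = - \frac{52}{15} \approx -3.4667$)
$\frac{-147 + n}{-143 + 18} = \frac{-147 - \frac{52}{15}}{-143 + 18} = - \frac{2257}{15 \left(-125\right)} = \left(- \frac{2257}{15}\right) \left(- \frac{1}{125}\right) = \frac{2257}{1875}$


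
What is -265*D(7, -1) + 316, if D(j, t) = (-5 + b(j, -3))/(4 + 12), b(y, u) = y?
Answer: 2263/8 ≈ 282.88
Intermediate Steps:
D(j, t) = -5/16 + j/16 (D(j, t) = (-5 + j)/(4 + 12) = (-5 + j)/16 = (-5 + j)*(1/16) = -5/16 + j/16)
-265*D(7, -1) + 316 = -265*(-5/16 + (1/16)*7) + 316 = -265*(-5/16 + 7/16) + 316 = -265*1/8 + 316 = -265/8 + 316 = 2263/8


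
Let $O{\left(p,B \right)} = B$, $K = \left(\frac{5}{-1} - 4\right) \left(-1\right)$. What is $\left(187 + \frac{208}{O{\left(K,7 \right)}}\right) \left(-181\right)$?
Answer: $- \frac{274577}{7} \approx -39225.0$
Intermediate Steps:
$K = 9$ ($K = \left(5 \left(-1\right) - 4\right) \left(-1\right) = \left(-5 - 4\right) \left(-1\right) = \left(-9\right) \left(-1\right) = 9$)
$\left(187 + \frac{208}{O{\left(K,7 \right)}}\right) \left(-181\right) = \left(187 + \frac{208}{7}\right) \left(-181\right) = \frac{1517}{7} \left(-181\right) = - \frac{274577}{7}$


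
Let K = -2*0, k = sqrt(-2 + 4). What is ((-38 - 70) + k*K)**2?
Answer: 11664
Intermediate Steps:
k = sqrt(2) ≈ 1.4142
K = 0
((-38 - 70) + k*K)**2 = ((-38 - 70) + sqrt(2)*0)**2 = (-108 + 0)**2 = (-108)**2 = 11664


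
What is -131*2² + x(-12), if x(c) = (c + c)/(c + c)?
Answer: -523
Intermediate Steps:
x(c) = 1 (x(c) = (2*c)/((2*c)) = (2*c)*(1/(2*c)) = 1)
-131*2² + x(-12) = -131*2² + 1 = -131*4 + 1 = -524 + 1 = -523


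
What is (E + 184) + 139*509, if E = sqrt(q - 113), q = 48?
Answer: 70935 + I*sqrt(65) ≈ 70935.0 + 8.0623*I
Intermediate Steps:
E = I*sqrt(65) (E = sqrt(48 - 113) = sqrt(-65) = I*sqrt(65) ≈ 8.0623*I)
(E + 184) + 139*509 = (I*sqrt(65) + 184) + 139*509 = (184 + I*sqrt(65)) + 70751 = 70935 + I*sqrt(65)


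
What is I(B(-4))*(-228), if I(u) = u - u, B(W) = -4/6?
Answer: 0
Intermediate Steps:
B(W) = -2/3 (B(W) = -4*1/6 = -2/3)
I(u) = 0
I(B(-4))*(-228) = 0*(-228) = 0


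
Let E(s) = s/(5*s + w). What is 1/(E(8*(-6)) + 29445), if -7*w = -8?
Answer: 209/6154047 ≈ 3.3961e-5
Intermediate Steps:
w = 8/7 (w = -⅐*(-8) = 8/7 ≈ 1.1429)
E(s) = s/(8/7 + 5*s) (E(s) = s/(5*s + 8/7) = s/(8/7 + 5*s))
1/(E(8*(-6)) + 29445) = 1/(7*(8*(-6))/(8 + 35*(8*(-6))) + 29445) = 1/(7*(-48)/(8 + 35*(-48)) + 29445) = 1/(7*(-48)/(8 - 1680) + 29445) = 1/(7*(-48)/(-1672) + 29445) = 1/(7*(-48)*(-1/1672) + 29445) = 1/(42/209 + 29445) = 1/(6154047/209) = 209/6154047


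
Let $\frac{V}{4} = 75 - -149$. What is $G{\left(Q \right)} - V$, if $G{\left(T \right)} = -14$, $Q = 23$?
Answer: $-910$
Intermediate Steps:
$V = 896$ ($V = 4 \left(75 - -149\right) = 4 \left(75 + 149\right) = 4 \cdot 224 = 896$)
$G{\left(Q \right)} - V = -14 - 896 = -910$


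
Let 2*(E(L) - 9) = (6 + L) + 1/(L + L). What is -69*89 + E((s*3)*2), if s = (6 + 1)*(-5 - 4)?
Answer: -9552817/1512 ≈ -6318.0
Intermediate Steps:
s = -63 (s = 7*(-9) = -63)
E(L) = 12 + L/2 + 1/(4*L) (E(L) = 9 + ((6 + L) + 1/(L + L))/2 = 9 + ((6 + L) + 1/(2*L))/2 = 9 + (6 + L + 1/(2*L))/2 = 9 + (3 + L/2 + 1/(4*L)) = 12 + L/2 + 1/(4*L))
-69*89 + E((s*3)*2) = -69*89 + (12 + (-63*3*2)/2 + 1/(4*((-63*3*2)))) = -6141 + (12 + (-189*2)/2 + 1/(4*((-189*2)))) = -6141 + (12 + (½)*(-378) + (¼)/(-378)) = -6141 + (12 - 189 + (¼)*(-1/378)) = -6141 + (12 - 189 - 1/1512) = -6141 - 267625/1512 = -9552817/1512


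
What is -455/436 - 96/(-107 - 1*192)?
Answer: -94189/130364 ≈ -0.72251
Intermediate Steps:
-455/436 - 96/(-107 - 1*192) = -455*1/436 - 96/(-107 - 192) = -455/436 - 96/(-299) = -455/436 - 96*(-1/299) = -455/436 + 96/299 = -94189/130364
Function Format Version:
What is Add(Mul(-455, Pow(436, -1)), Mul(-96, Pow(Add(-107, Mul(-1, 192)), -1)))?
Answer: Rational(-94189, 130364) ≈ -0.72251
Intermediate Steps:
Add(Mul(-455, Pow(436, -1)), Mul(-96, Pow(Add(-107, Mul(-1, 192)), -1))) = Add(Mul(-455, Rational(1, 436)), Mul(-96, Pow(Add(-107, -192), -1))) = Add(Rational(-455, 436), Mul(-96, Pow(-299, -1))) = Add(Rational(-455, 436), Mul(-96, Rational(-1, 299))) = Add(Rational(-455, 436), Rational(96, 299)) = Rational(-94189, 130364)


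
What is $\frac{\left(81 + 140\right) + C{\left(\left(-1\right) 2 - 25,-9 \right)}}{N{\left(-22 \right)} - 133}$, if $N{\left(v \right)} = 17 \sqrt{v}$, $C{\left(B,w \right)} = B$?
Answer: $- \frac{25802}{24047} - \frac{3298 i \sqrt{22}}{24047} \approx -1.073 - 0.64328 i$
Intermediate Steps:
$\frac{\left(81 + 140\right) + C{\left(\left(-1\right) 2 - 25,-9 \right)}}{N{\left(-22 \right)} - 133} = \frac{\left(81 + 140\right) - 27}{17 \sqrt{-22} - 133} = \frac{221 - 27}{17 i \sqrt{22} - 133} = \frac{194}{-133 + 17 i \sqrt{22}}$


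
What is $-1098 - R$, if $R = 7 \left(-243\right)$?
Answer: $603$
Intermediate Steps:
$R = -1701$
$-1098 - R = -1098 - -1701 = -1098 + 1701 = 603$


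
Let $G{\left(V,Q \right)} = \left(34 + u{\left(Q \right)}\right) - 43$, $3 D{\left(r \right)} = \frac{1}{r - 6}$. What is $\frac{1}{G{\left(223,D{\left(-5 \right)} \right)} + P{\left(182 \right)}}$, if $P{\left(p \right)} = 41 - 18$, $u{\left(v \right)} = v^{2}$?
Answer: $\frac{1089}{15247} \approx 0.071424$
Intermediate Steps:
$D{\left(r \right)} = \frac{1}{3 \left(-6 + r\right)}$ ($D{\left(r \right)} = \frac{1}{3 \left(r - 6\right)} = \frac{1}{3 \left(-6 + r\right)}$)
$G{\left(V,Q \right)} = -9 + Q^{2}$ ($G{\left(V,Q \right)} = \left(34 + Q^{2}\right) - 43 = -9 + Q^{2}$)
$P{\left(p \right)} = 23$ ($P{\left(p \right)} = 41 - 18 = 23$)
$\frac{1}{G{\left(223,D{\left(-5 \right)} \right)} + P{\left(182 \right)}} = \frac{1}{\left(-9 + \left(\frac{1}{3 \left(-6 - 5\right)}\right)^{2}\right) + 23} = \frac{1}{\left(-9 + \left(\frac{1}{3 \left(-11\right)}\right)^{2}\right) + 23} = \frac{1}{\left(-9 + \left(\frac{1}{3} \left(- \frac{1}{11}\right)\right)^{2}\right) + 23} = \frac{1}{\left(-9 + \left(- \frac{1}{33}\right)^{2}\right) + 23} = \frac{1}{\left(-9 + \frac{1}{1089}\right) + 23} = \frac{1}{- \frac{9800}{1089} + 23} = \frac{1}{\frac{15247}{1089}} = \frac{1089}{15247}$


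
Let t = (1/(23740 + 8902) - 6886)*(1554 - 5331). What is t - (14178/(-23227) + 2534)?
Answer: 19717033597791689/758175734 ≈ 2.6006e+7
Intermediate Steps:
t = 848966907147/32642 (t = (1/32642 - 6886)*(-3777) = -224772811/32642*(-3777) = 848966907147/32642 ≈ 2.6008e+7)
t - (14178/(-23227) + 2534) = 848966907147/32642 - (14178/(-23227) + 2534) = 848966907147/32642 - (14178*(-1/23227) + 2534) = 848966907147/32642 - (-14178/23227 + 2534) = 848966907147/32642 - 1*58843040/23227 = 848966907147/32642 - 58843040/23227 = 19717033597791689/758175734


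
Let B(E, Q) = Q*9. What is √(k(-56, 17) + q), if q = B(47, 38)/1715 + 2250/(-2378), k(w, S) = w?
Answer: I*√4815450469655/291305 ≈ 7.533*I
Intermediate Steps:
B(E, Q) = 9*Q
q = -1522737/2039135 (q = (9*38)/1715 + 2250/(-2378) = 342*(1/1715) + 2250*(-1/2378) = 342/1715 - 1125/1189 = -1522737/2039135 ≈ -0.74676)
√(k(-56, 17) + q) = √(-56 - 1522737/2039135) = √(-115714297/2039135) = I*√4815450469655/291305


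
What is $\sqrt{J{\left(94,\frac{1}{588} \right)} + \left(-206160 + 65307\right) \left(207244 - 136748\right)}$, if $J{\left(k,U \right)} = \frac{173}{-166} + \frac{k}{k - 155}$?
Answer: $\frac{9 i \sqrt{12569598458629270}}{10126} \approx 99647.0 i$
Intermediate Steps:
$J{\left(k,U \right)} = - \frac{173}{166} + \frac{k}{-155 + k}$ ($J{\left(k,U \right)} = 173 \left(- \frac{1}{166}\right) + \frac{k}{-155 + k} = - \frac{173}{166} + \frac{k}{-155 + k}$)
$\sqrt{J{\left(94,\frac{1}{588} \right)} + \left(-206160 + 65307\right) \left(207244 - 136748\right)} = \sqrt{\frac{26815 - 658}{166 \left(-155 + 94\right)} + \left(-206160 + 65307\right) \left(207244 - 136748\right)} = \sqrt{\frac{26815 - 658}{166 \left(-61\right)} - 9929573088} = \sqrt{\frac{1}{166} \left(- \frac{1}{61}\right) 26157 - 9929573088} = \sqrt{- \frac{26157}{10126} - 9929573088} = \sqrt{- \frac{100546857115245}{10126}} = \frac{9 i \sqrt{12569598458629270}}{10126}$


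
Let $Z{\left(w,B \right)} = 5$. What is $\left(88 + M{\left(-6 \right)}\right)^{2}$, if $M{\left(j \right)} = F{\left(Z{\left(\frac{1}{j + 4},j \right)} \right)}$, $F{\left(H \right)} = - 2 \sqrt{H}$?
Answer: $7764 - 352 \sqrt{5} \approx 6976.9$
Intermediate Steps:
$M{\left(j \right)} = - 2 \sqrt{5}$
$\left(88 + M{\left(-6 \right)}\right)^{2} = \left(88 - 2 \sqrt{5}\right)^{2}$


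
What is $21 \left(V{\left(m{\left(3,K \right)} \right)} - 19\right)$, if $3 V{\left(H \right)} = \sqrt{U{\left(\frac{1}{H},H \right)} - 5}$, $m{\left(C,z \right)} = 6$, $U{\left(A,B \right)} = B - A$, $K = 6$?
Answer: $-399 + \frac{7 \sqrt{30}}{6} \approx -392.61$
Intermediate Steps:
$V{\left(H \right)} = \frac{\sqrt{-5 + H - \frac{1}{H}}}{3}$ ($V{\left(H \right)} = \frac{\sqrt{\left(H - \frac{1}{H}\right) - 5}}{3} = \frac{\sqrt{-5 + H - \frac{1}{H}}}{3}$)
$21 \left(V{\left(m{\left(3,K \right)} \right)} - 19\right) = 21 \left(\frac{\sqrt{-5 + 6 - \frac{1}{6}}}{3} - 19\right) = 21 \left(\frac{\sqrt{\frac{5}{6}}}{3} - 19\right) = 21 \left(\frac{\frac{1}{6} \sqrt{30}}{3} - 19\right) = 21 \left(\frac{\sqrt{30}}{18} - 19\right) = 21 \left(-19 + \frac{\sqrt{30}}{18}\right) = -399 + \frac{7 \sqrt{30}}{6}$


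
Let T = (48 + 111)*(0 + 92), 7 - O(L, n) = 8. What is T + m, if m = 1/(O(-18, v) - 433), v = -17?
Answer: 6348551/434 ≈ 14628.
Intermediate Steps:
O(L, n) = -1 (O(L, n) = 7 - 1*8 = 7 - 8 = -1)
m = -1/434 (m = 1/(-1 - 433) = 1/(-434) = -1/434 ≈ -0.0023041)
T = 14628 (T = 159*92 = 14628)
T + m = 14628 - 1/434 = 6348551/434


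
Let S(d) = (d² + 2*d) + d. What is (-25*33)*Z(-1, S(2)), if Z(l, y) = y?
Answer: -8250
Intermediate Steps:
S(d) = d² + 3*d
(-25*33)*Z(-1, S(2)) = (-25*33)*(2*(3 + 2)) = -1650*5 = -825*10 = -8250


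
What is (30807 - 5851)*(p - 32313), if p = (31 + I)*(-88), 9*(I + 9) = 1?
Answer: -7694658524/9 ≈ -8.5496e+8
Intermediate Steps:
I = -80/9 (I = -9 + (⅑)*1 = -9 + ⅑ = -80/9 ≈ -8.8889)
p = -17512/9 (p = (31 - 80/9)*(-88) = (199/9)*(-88) = -17512/9 ≈ -1945.8)
(30807 - 5851)*(p - 32313) = (30807 - 5851)*(-17512/9 - 32313) = 24956*(-308329/9) = -7694658524/9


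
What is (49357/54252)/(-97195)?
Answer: -641/68480820 ≈ -9.3603e-6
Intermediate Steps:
(49357/54252)/(-97195) = (49357*(1/54252))*(-1/97195) = (4487/4932)*(-1/97195) = -641/68480820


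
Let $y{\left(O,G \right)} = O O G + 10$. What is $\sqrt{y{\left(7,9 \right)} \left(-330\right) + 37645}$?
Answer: $i \sqrt{111185} \approx 333.44 i$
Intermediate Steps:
$y{\left(O,G \right)} = 10 + G O^{2}$ ($y{\left(O,G \right)} = O^{2} G + 10 = G O^{2} + 10 = 10 + G O^{2}$)
$\sqrt{y{\left(7,9 \right)} \left(-330\right) + 37645} = \sqrt{\left(10 + 9 \cdot 7^{2}\right) \left(-330\right) + 37645} = \sqrt{\left(10 + 9 \cdot 49\right) \left(-330\right) + 37645} = \sqrt{\left(10 + 441\right) \left(-330\right) + 37645} = \sqrt{451 \left(-330\right) + 37645} = \sqrt{-148830 + 37645} = \sqrt{-111185} = i \sqrt{111185}$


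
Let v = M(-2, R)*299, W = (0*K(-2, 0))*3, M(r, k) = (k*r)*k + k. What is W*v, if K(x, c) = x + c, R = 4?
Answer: 0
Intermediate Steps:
K(x, c) = c + x
M(r, k) = k + r*k**2 (M(r, k) = r*k**2 + k = k + r*k**2)
W = 0 (W = (0*(0 - 2))*3 = (0*(-2))*3 = 0*3 = 0)
v = -8372 (v = (4*(1 + 4*(-2)))*299 = (4*(1 - 8))*299 = (4*(-7))*299 = -28*299 = -8372)
W*v = 0*(-8372) = 0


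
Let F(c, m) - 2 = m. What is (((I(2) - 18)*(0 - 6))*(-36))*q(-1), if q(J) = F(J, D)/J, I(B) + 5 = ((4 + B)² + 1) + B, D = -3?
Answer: 3456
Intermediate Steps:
F(c, m) = 2 + m
I(B) = -4 + B + (4 + B)² (I(B) = -5 + (((4 + B)² + 1) + B) = -5 + ((1 + (4 + B)²) + B) = -5 + (1 + B + (4 + B)²) = -4 + B + (4 + B)²)
q(J) = -1/J (q(J) = (2 - 3)/J = -1/J)
(((I(2) - 18)*(0 - 6))*(-36))*q(-1) = ((((-4 + 2 + (4 + 2)²) - 18)*(0 - 6))*(-36))*(-1/(-1)) = ((((-4 + 2 + 6²) - 18)*(-6))*(-36))*(-1*(-1)) = ((((-4 + 2 + 36) - 18)*(-6))*(-36))*1 = (((34 - 18)*(-6))*(-36))*1 = ((16*(-6))*(-36))*1 = -96*(-36)*1 = 3456*1 = 3456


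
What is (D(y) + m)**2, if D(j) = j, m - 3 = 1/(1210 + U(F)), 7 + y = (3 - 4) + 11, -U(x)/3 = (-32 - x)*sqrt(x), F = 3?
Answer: 2949710072107/81913302025 - 72133824*sqrt(3)/81913302025 ≈ 36.009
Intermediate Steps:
U(x) = -3*sqrt(x)*(-32 - x) (U(x) = -3*(-32 - x)*sqrt(x) = -3*sqrt(x)*(-32 - x))
y = 3 (y = -7 + ((3 - 4) + 11) = -7 + (-1 + 11) = -7 + 10 = 3)
m = 3 + 1/(1210 + 105*sqrt(3)) (m = 3 + 1/(1210 + 3*sqrt(3)*(32 + 3)) = 3 + 1/(1210 + 3*sqrt(3)*35) = 3 + 1/(1210 + 105*sqrt(3)) ≈ 3.0007)
(D(y) + m)**2 = (3 + (858857/286205 - 21*sqrt(3)/286205))**2 = (1717472/286205 - 21*sqrt(3)/286205)**2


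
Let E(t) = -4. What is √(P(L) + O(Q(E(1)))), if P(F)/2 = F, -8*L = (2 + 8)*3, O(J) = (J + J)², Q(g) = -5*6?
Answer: √14370/2 ≈ 59.937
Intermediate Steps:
Q(g) = -30
O(J) = 4*J² (O(J) = (2*J)² = 4*J²)
L = -15/4 (L = -(2 + 8)*3/8 = -5*3/4 = -⅛*30 = -15/4 ≈ -3.7500)
P(F) = 2*F
√(P(L) + O(Q(E(1)))) = √(2*(-15/4) + 4*(-30)²) = √(-15/2 + 4*900) = √(-15/2 + 3600) = √(7185/2) = √14370/2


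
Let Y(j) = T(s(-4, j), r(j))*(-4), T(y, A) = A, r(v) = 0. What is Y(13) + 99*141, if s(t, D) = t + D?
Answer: 13959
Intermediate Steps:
s(t, D) = D + t
Y(j) = 0 (Y(j) = 0*(-4) = 0)
Y(13) + 99*141 = 0 + 99*141 = 0 + 13959 = 13959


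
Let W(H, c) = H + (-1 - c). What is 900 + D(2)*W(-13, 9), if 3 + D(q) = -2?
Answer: 1015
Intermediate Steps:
W(H, c) = -1 + H - c
D(q) = -5 (D(q) = -3 - 2 = -5)
900 + D(2)*W(-13, 9) = 900 - 5*(-1 - 13 - 1*9) = 900 - 5*(-1 - 13 - 9) = 900 - 5*(-23) = 900 + 115 = 1015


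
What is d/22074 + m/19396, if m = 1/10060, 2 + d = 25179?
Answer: 188947343369/165660072240 ≈ 1.1406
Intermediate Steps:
d = 25177 (d = -2 + 25179 = 25177)
m = 1/10060 ≈ 9.9404e-5
d/22074 + m/19396 = 25177/22074 + (1/10060)/19396 = 25177*(1/22074) + (1/10060)*(1/19396) = 25177/22074 + 1/195123760 = 188947343369/165660072240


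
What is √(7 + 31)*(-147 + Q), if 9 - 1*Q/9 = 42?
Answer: -444*√38 ≈ -2737.0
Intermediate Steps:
Q = -297 (Q = 81 - 9*42 = 81 - 378 = -297)
√(7 + 31)*(-147 + Q) = √(7 + 31)*(-147 - 297) = √38*(-444) = -444*√38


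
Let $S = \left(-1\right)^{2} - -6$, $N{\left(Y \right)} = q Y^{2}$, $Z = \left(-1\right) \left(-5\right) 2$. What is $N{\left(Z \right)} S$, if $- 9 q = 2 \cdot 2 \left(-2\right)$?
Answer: $\frac{5600}{9} \approx 622.22$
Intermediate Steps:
$q = \frac{8}{9}$ ($q = - \frac{2 \cdot 2 \left(-2\right)}{9} = - \frac{4 \left(-2\right)}{9} = \left(- \frac{1}{9}\right) \left(-8\right) = \frac{8}{9} \approx 0.88889$)
$Z = 10$ ($Z = 5 \cdot 2 = 10$)
$N{\left(Y \right)} = \frac{8 Y^{2}}{9}$
$S = 7$ ($S = 1 + 6 = 7$)
$N{\left(Z \right)} S = \frac{8 \cdot 10^{2}}{9} \cdot 7 = \frac{8}{9} \cdot 100 \cdot 7 = \frac{800}{9} \cdot 7 = \frac{5600}{9}$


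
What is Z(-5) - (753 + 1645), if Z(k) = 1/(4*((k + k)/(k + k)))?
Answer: -9591/4 ≈ -2397.8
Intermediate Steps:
Z(k) = ¼ (Z(k) = 1/(4*((2*k)/((2*k)))) = 1/(4*((2*k)*(1/(2*k)))) = 1/(4*1) = 1/4 = ¼)
Z(-5) - (753 + 1645) = ¼ - (753 + 1645) = ¼ - 1*2398 = ¼ - 2398 = -9591/4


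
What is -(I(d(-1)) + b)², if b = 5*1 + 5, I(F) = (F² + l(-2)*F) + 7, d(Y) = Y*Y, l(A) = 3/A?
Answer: -1089/4 ≈ -272.25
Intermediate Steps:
d(Y) = Y²
I(F) = 7 + F² - 3*F/2 (I(F) = (F² + (3/(-2))*F) + 7 = (F² + (3*(-½))*F) + 7 = (F² - 3*F/2) + 7 = 7 + F² - 3*F/2)
b = 10 (b = 5 + 5 = 10)
-(I(d(-1)) + b)² = -((7 + ((-1)²)² - 3/2*(-1)²) + 10)² = -((7 + 1² - 3/2*1) + 10)² = -((7 + 1 - 3/2) + 10)² = -(13/2 + 10)² = -(33/2)² = -1*1089/4 = -1089/4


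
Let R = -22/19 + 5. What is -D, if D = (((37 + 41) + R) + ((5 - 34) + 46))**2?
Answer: -3526884/361 ≈ -9769.8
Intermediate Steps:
R = 73/19 (R = -22*1/19 + 5 = -22/19 + 5 = 73/19 ≈ 3.8421)
D = 3526884/361 (D = (((37 + 41) + 73/19) + ((5 - 34) + 46))**2 = ((78 + 73/19) + (-29 + 46))**2 = (1555/19 + 17)**2 = (1878/19)**2 = 3526884/361 ≈ 9769.8)
-D = -1*3526884/361 = -3526884/361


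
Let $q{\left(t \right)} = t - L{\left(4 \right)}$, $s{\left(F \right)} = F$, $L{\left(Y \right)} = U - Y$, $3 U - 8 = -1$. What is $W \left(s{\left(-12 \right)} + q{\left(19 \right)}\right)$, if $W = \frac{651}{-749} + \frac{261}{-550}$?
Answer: $- \frac{342667}{29425} \approx -11.645$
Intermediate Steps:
$U = \frac{7}{3}$ ($U = \frac{8}{3} + \frac{1}{3} \left(-1\right) = \frac{8}{3} - \frac{1}{3} = \frac{7}{3} \approx 2.3333$)
$L{\left(Y \right)} = \frac{7}{3} - Y$
$W = - \frac{79077}{58850}$ ($W = 651 \left(- \frac{1}{749}\right) + 261 \left(- \frac{1}{550}\right) = - \frac{93}{107} - \frac{261}{550} = - \frac{79077}{58850} \approx -1.3437$)
$q{\left(t \right)} = \frac{5}{3} + t$ ($q{\left(t \right)} = t - \left(\frac{7}{3} - 4\right) = t - - \frac{5}{3} = t + \frac{5}{3} = \frac{5}{3} + t$)
$W \left(s{\left(-12 \right)} + q{\left(19 \right)}\right) = - \frac{79077 \left(-12 + \left(\frac{5}{3} + 19\right)\right)}{58850} = - \frac{79077 \left(-12 + \frac{62}{3}\right)}{58850} = \left(- \frac{79077}{58850}\right) \frac{26}{3} = - \frac{342667}{29425}$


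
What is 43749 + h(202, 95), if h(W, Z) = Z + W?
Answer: 44046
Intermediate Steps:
h(W, Z) = W + Z
43749 + h(202, 95) = 43749 + (202 + 95) = 43749 + 297 = 44046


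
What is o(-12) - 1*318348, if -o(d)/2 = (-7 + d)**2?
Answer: -319070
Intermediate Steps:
o(d) = -2*(-7 + d)**2
o(-12) - 1*318348 = -2*(-7 - 12)**2 - 1*318348 = -2*(-19)**2 - 318348 = -2*361 - 318348 = -722 - 318348 = -319070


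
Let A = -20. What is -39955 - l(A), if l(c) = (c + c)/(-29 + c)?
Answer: -1957835/49 ≈ -39956.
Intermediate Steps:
l(c) = 2*c/(-29 + c) (l(c) = (2*c)/(-29 + c) = 2*c/(-29 + c))
-39955 - l(A) = -39955 - 2*(-20)/(-29 - 20) = -39955 - 2*(-20)/(-49) = -39955 - 2*(-20)*(-1)/49 = -39955 - 1*40/49 = -39955 - 40/49 = -1957835/49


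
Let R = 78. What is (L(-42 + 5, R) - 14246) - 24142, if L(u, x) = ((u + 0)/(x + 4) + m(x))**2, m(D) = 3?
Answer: -258077231/6724 ≈ -38382.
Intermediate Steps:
L(u, x) = (3 + u/(4 + x))**2 (L(u, x) = ((u + 0)/(x + 4) + 3)**2 = (u/(4 + x) + 3)**2 = (3 + u/(4 + x))**2)
(L(-42 + 5, R) - 14246) - 24142 = ((12 + (-42 + 5) + 3*78)**2/(4 + 78)**2 - 14246) - 24142 = ((12 - 37 + 234)**2/82**2 - 14246) - 24142 = ((1/6724)*209**2 - 14246) - 24142 = ((1/6724)*43681 - 14246) - 24142 = (43681/6724 - 14246) - 24142 = -95746423/6724 - 24142 = -258077231/6724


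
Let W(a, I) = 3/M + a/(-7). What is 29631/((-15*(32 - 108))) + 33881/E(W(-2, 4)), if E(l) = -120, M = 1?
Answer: -584477/2280 ≈ -256.35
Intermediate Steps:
W(a, I) = 3 - a/7 (W(a, I) = 3/1 + a/(-7) = 3*1 + a*(-⅐) = 3 - a/7)
29631/((-15*(32 - 108))) + 33881/E(W(-2, 4)) = 29631/((-15*(32 - 108))) + 33881/(-120) = 29631/((-15*(-76))) + 33881*(-1/120) = 29631/1140 - 33881/120 = 29631*(1/1140) - 33881/120 = 9877/380 - 33881/120 = -584477/2280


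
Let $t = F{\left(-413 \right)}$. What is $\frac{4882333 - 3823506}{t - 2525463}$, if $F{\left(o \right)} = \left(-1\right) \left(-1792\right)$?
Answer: $- \frac{1058827}{2523671} \approx -0.41956$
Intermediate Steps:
$F{\left(o \right)} = 1792$
$t = 1792$
$\frac{4882333 - 3823506}{t - 2525463} = \frac{4882333 - 3823506}{1792 - 2525463} = \frac{1058827}{-2523671} = 1058827 \left(- \frac{1}{2523671}\right) = - \frac{1058827}{2523671}$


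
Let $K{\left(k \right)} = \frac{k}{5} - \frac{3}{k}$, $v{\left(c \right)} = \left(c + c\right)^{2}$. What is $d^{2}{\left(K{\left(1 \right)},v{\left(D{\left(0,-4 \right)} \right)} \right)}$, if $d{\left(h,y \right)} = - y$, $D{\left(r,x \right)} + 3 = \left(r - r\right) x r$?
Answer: $1296$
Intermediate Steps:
$D{\left(r,x \right)} = -3$ ($D{\left(r,x \right)} = -3 + \left(r - r\right) x r = -3 + 0 x r = -3 + 0 r = -3 + 0 = -3$)
$v{\left(c \right)} = 4 c^{2}$ ($v{\left(c \right)} = \left(2 c\right)^{2} = 4 c^{2}$)
$K{\left(k \right)} = - \frac{3}{k} + \frac{k}{5}$ ($K{\left(k \right)} = k \frac{1}{5} - \frac{3}{k} = \frac{k}{5} - \frac{3}{k} = - \frac{3}{k} + \frac{k}{5}$)
$d^{2}{\left(K{\left(1 \right)},v{\left(D{\left(0,-4 \right)} \right)} \right)} = \left(- 4 \left(-3\right)^{2}\right)^{2} = \left(- 4 \cdot 9\right)^{2} = \left(\left(-1\right) 36\right)^{2} = \left(-36\right)^{2} = 1296$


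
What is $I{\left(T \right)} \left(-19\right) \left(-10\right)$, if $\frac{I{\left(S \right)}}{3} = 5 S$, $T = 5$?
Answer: $14250$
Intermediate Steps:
$I{\left(S \right)} = 15 S$ ($I{\left(S \right)} = 3 \cdot 5 S = 15 S$)
$I{\left(T \right)} \left(-19\right) \left(-10\right) = 15 \cdot 5 \left(-19\right) \left(-10\right) = 75 \left(-19\right) \left(-10\right) = \left(-1425\right) \left(-10\right) = 14250$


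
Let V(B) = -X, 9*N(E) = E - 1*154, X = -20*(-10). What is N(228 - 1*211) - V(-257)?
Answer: 1663/9 ≈ 184.78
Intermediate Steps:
X = 200
N(E) = -154/9 + E/9 (N(E) = (E - 1*154)/9 = (E - 154)/9 = (-154 + E)/9 = -154/9 + E/9)
V(B) = -200 (V(B) = -1*200 = -200)
N(228 - 1*211) - V(-257) = (-154/9 + (228 - 1*211)/9) - 1*(-200) = (-154/9 + (228 - 211)/9) + 200 = (-154/9 + (⅑)*17) + 200 = (-154/9 + 17/9) + 200 = -137/9 + 200 = 1663/9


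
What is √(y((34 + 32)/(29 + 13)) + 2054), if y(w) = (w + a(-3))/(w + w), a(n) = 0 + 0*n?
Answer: √8218/2 ≈ 45.327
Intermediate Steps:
a(n) = 0 (a(n) = 0 + 0 = 0)
y(w) = ½ (y(w) = (w + 0)/(w + w) = w/((2*w)) = w*(1/(2*w)) = ½)
√(y((34 + 32)/(29 + 13)) + 2054) = √(½ + 2054) = √(4109/2) = √8218/2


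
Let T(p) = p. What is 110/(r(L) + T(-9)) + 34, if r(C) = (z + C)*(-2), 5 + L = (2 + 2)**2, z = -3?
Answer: 148/5 ≈ 29.600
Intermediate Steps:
L = 11 (L = -5 + (2 + 2)**2 = -5 + 4**2 = -5 + 16 = 11)
r(C) = 6 - 2*C (r(C) = (-3 + C)*(-2) = 6 - 2*C)
110/(r(L) + T(-9)) + 34 = 110/((6 - 2*11) - 9) + 34 = 110/((6 - 22) - 9) + 34 = 110/(-16 - 9) + 34 = 110/(-25) + 34 = 110*(-1/25) + 34 = -22/5 + 34 = 148/5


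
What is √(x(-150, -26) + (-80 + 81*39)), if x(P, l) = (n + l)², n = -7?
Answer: 2*√1042 ≈ 64.560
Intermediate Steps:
x(P, l) = (-7 + l)²
√(x(-150, -26) + (-80 + 81*39)) = √((-7 - 26)² + (-80 + 81*39)) = √((-33)² + (-80 + 3159)) = √(1089 + 3079) = √4168 = 2*√1042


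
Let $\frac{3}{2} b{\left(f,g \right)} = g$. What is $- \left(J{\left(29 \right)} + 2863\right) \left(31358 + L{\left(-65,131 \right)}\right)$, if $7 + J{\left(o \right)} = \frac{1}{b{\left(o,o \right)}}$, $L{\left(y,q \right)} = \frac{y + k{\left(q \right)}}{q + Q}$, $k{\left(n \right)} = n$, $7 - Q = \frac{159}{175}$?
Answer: $- \frac{1888223944008}{21083} \approx -8.9561 \cdot 10^{7}$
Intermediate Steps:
$Q = \frac{1066}{175}$ ($Q = 7 - \frac{159}{175} = \frac{1066}{175} \approx 6.0914$)
$b{\left(f,g \right)} = \frac{2 g}{3}$
$L{\left(y,q \right)} = \frac{q + y}{\frac{1066}{175} + q}$ ($L{\left(y,q \right)} = \frac{y + q}{q + \frac{1066}{175}} = \frac{q + y}{\frac{1066}{175} + q}$)
$J{\left(o \right)} = -7 + \frac{3}{2 o}$ ($J{\left(o \right)} = -7 + \frac{1}{\frac{2}{3} o} = -7 + \frac{3}{2 o}$)
$- \left(J{\left(29 \right)} + 2863\right) \left(31358 + L{\left(-65,131 \right)}\right) = - \left(\left(-7 + \frac{3}{2 \cdot 29}\right) + 2863\right) \left(31358 + \frac{175 \left(131 - 65\right)}{1066 + 175 \cdot 131}\right) = - \left(\left(-7 + \frac{3}{2} \cdot \frac{1}{29}\right) + 2863\right) \left(31358 + 175 \frac{1}{1066 + 22925} \cdot 66\right) = - \left(\left(-7 + \frac{3}{58}\right) + 2863\right) \left(31358 + 175 \cdot \frac{1}{23991} \cdot 66\right) = - \left(- \frac{403}{58} + 2863\right) \left(31358 + 175 \cdot \frac{1}{23991} \cdot 66\right) = - \frac{165651 \left(31358 + \frac{350}{727}\right)}{58} = - \frac{165651 \cdot 22797616}{58 \cdot 727} = \left(-1\right) \frac{1888223944008}{21083} = - \frac{1888223944008}{21083}$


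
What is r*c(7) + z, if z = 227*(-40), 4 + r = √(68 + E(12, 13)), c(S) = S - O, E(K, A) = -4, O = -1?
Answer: -9048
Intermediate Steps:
c(S) = 1 + S (c(S) = S - 1*(-1) = S + 1 = 1 + S)
r = 4 (r = -4 + √(68 - 4) = -4 + √64 = -4 + 8 = 4)
z = -9080
r*c(7) + z = 4*(1 + 7) - 9080 = 4*8 - 9080 = 32 - 9080 = -9048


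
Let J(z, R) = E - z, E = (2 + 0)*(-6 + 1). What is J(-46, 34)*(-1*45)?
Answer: -1620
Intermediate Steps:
E = -10 (E = 2*(-5) = -10)
J(z, R) = -10 - z
J(-46, 34)*(-1*45) = (-10 - 1*(-46))*(-1*45) = (-10 + 46)*(-45) = 36*(-45) = -1620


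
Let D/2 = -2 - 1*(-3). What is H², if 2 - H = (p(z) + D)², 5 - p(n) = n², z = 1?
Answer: 1156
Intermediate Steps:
p(n) = 5 - n²
D = 2 (D = 2*(-2 - 1*(-3)) = 2*(-2 + 3) = 2*1 = 2)
H = -34 (H = 2 - ((5 - 1*1²) + 2)² = 2 - ((5 - 1*1) + 2)² = 2 - ((5 - 1) + 2)² = 2 - (4 + 2)² = 2 - 1*6² = 2 - 1*36 = 2 - 36 = -34)
H² = (-34)² = 1156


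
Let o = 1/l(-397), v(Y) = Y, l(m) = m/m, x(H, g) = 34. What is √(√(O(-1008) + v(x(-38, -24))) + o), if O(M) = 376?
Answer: √(1 + √410) ≈ 4.6096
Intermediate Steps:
l(m) = 1
o = 1 (o = 1/1 = 1)
√(√(O(-1008) + v(x(-38, -24))) + o) = √(√(376 + 34) + 1) = √(√410 + 1) = √(1 + √410)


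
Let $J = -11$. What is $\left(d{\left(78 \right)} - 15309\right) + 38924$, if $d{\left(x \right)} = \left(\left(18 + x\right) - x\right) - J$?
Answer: $23644$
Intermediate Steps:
$d{\left(x \right)} = 29$ ($d{\left(x \right)} = \left(\left(18 + x\right) - x\right) - -11 = 18 + 11 = 29$)
$\left(d{\left(78 \right)} - 15309\right) + 38924 = \left(29 - 15309\right) + 38924 = -15280 + 38924 = 23644$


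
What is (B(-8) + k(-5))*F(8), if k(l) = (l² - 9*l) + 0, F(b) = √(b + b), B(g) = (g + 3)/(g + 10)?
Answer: 270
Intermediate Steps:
B(g) = (3 + g)/(10 + g)
F(b) = √2*√b (F(b) = √(2*b) = √2*√b)
k(l) = l² - 9*l
(B(-8) + k(-5))*F(8) = ((3 - 8)/(10 - 8) - 5*(-9 - 5))*(√2*√8) = (-5/2 - 5*(-14))*(√2*(2*√2)) = ((½)*(-5) + 70)*4 = (-5/2 + 70)*4 = (135/2)*4 = 270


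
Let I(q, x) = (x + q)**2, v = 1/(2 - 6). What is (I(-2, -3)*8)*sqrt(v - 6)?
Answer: 500*I ≈ 500.0*I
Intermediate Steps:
v = -1/4 (v = 1/(-4) = -1/4 ≈ -0.25000)
I(q, x) = (q + x)**2
(I(-2, -3)*8)*sqrt(v - 6) = ((-2 - 3)**2*8)*sqrt(-1/4 - 6) = ((-5)**2*8)*sqrt(-25/4) = (25*8)*(5*I/2) = 200*(5*I/2) = 500*I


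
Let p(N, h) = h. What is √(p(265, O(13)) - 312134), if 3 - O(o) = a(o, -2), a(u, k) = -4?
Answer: I*√312127 ≈ 558.68*I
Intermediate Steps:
O(o) = 7 (O(o) = 3 - 1*(-4) = 3 + 4 = 7)
√(p(265, O(13)) - 312134) = √(7 - 312134) = √(-312127) = I*√312127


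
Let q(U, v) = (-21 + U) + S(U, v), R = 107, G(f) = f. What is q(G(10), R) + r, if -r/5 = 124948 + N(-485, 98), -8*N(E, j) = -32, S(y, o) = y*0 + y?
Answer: -624761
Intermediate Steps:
S(y, o) = y (S(y, o) = 0 + y = y)
N(E, j) = 4 (N(E, j) = -⅛*(-32) = 4)
q(U, v) = -21 + 2*U (q(U, v) = (-21 + U) + U = -21 + 2*U)
r = -624760 (r = -5*(124948 + 4) = -5*124952 = -624760)
q(G(10), R) + r = (-21 + 2*10) - 624760 = (-21 + 20) - 624760 = -1 - 624760 = -624761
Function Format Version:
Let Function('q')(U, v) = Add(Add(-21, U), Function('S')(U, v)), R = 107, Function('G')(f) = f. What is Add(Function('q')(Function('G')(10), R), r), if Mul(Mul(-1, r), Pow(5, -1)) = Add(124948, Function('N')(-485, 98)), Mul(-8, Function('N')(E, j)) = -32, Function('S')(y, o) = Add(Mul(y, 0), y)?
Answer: -624761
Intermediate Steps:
Function('S')(y, o) = y (Function('S')(y, o) = Add(0, y) = y)
Function('N')(E, j) = 4 (Function('N')(E, j) = Mul(Rational(-1, 8), -32) = 4)
Function('q')(U, v) = Add(-21, Mul(2, U)) (Function('q')(U, v) = Add(Add(-21, U), U) = Add(-21, Mul(2, U)))
r = -624760 (r = Mul(-5, Add(124948, 4)) = Mul(-5, 124952) = -624760)
Add(Function('q')(Function('G')(10), R), r) = Add(Add(-21, Mul(2, 10)), -624760) = Add(Add(-21, 20), -624760) = Add(-1, -624760) = -624761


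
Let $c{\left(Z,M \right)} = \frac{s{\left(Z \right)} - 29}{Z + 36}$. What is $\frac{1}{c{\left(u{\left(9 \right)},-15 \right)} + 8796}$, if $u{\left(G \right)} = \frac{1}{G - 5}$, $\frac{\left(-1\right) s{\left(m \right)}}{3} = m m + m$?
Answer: $\frac{580}{5101201} \approx 0.0001137$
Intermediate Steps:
$s{\left(m \right)} = - 3 m - 3 m^{2}$ ($s{\left(m \right)} = - 3 \left(m m + m\right) = - 3 \left(m^{2} + m\right) = - 3 \left(m + m^{2}\right) = - 3 m - 3 m^{2}$)
$u{\left(G \right)} = \frac{1}{-5 + G}$
$c{\left(Z,M \right)} = \frac{-29 - 3 Z \left(1 + Z\right)}{36 + Z}$ ($c{\left(Z,M \right)} = \frac{- 3 Z \left(1 + Z\right) - 29}{Z + 36} = \frac{-29 - 3 Z \left(1 + Z\right)}{36 + Z}$)
$\frac{1}{c{\left(u{\left(9 \right)},-15 \right)} + 8796} = \frac{1}{\frac{-29 - \frac{3 \left(1 + \frac{1}{-5 + 9}\right)}{-5 + 9}}{36 + \frac{1}{-5 + 9}} + 8796} = \frac{1}{\frac{-29 - \frac{3 \left(1 + \frac{1}{4}\right)}{4}}{36 + \frac{1}{4}} + 8796} = \frac{1}{\frac{-29 - \frac{3}{4} \cdot \frac{5}{4}}{\frac{145}{4}} + 8796} = \frac{1}{\frac{4 \left(-29 - \frac{15}{16}\right)}{145} + 8796} = \frac{1}{\frac{4}{145} \left(- \frac{479}{16}\right) + 8796} = \frac{1}{- \frac{479}{580} + 8796} = \frac{1}{\frac{5101201}{580}} = \frac{580}{5101201}$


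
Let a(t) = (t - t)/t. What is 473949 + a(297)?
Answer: 473949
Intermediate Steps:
a(t) = 0 (a(t) = 0/t = 0)
473949 + a(297) = 473949 + 0 = 473949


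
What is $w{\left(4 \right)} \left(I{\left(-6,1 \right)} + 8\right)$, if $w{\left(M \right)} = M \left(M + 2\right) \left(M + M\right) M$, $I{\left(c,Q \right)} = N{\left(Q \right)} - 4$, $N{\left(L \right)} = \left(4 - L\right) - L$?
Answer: $4608$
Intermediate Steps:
$N{\left(L \right)} = 4 - 2 L$
$I{\left(c,Q \right)} = - 2 Q$ ($I{\left(c,Q \right)} = \left(4 - 2 Q\right) - 4 = - 2 Q$)
$w{\left(M \right)} = 2 M^{3} \left(2 + M\right)$ ($w{\left(M \right)} = M \left(2 + M\right) 2 M M = M 2 M \left(2 + M\right) M = 2 M^{2} \left(2 + M\right) M = 2 M^{3} \left(2 + M\right)$)
$w{\left(4 \right)} \left(I{\left(-6,1 \right)} + 8\right) = 2 \cdot 4^{3} \left(2 + 4\right) \left(\left(-2\right) 1 + 8\right) = 2 \cdot 64 \cdot 6 \left(-2 + 8\right) = 768 \cdot 6 = 4608$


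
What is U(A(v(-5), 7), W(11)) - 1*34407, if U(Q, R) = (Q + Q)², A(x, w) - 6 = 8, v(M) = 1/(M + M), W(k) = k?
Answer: -33623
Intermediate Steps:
v(M) = 1/(2*M)
A(x, w) = 14 (A(x, w) = 6 + 8 = 14)
U(Q, R) = 4*Q² (U(Q, R) = (2*Q)² = 4*Q²)
U(A(v(-5), 7), W(11)) - 1*34407 = 4*14² - 1*34407 = 4*196 - 34407 = 784 - 34407 = -33623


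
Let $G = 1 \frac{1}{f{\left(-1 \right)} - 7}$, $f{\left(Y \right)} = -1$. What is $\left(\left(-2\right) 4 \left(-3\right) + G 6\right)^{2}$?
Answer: $\frac{8649}{16} \approx 540.56$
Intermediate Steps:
$G = - \frac{1}{8}$ ($G = 1 \frac{1}{-1 - 7} = 1 \frac{1}{-8} = 1 \left(- \frac{1}{8}\right) = - \frac{1}{8} \approx -0.125$)
$\left(\left(-2\right) 4 \left(-3\right) + G 6\right)^{2} = \left(\left(-2\right) 4 \left(-3\right) - \frac{3}{4}\right)^{2} = \left(\left(-8\right) \left(-3\right) - \frac{3}{4}\right)^{2} = \left(24 - \frac{3}{4}\right)^{2} = \left(\frac{93}{4}\right)^{2} = \frac{8649}{16}$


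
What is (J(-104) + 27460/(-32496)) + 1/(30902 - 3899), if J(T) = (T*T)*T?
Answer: -82254756408293/73124124 ≈ -1.1249e+6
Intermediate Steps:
J(T) = T³ (J(T) = T²*T = T³)
(J(-104) + 27460/(-32496)) + 1/(30902 - 3899) = ((-104)³ + 27460/(-32496)) + 1/(30902 - 3899) = (-1124864 + 27460*(-1/32496)) + 1/27003 = (-1124864 - 6865/8124) + 1/27003 = -9138402001/8124 + 1/27003 = -82254756408293/73124124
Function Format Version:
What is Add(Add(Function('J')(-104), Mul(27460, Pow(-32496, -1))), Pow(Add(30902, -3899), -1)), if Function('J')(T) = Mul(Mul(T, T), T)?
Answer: Rational(-82254756408293, 73124124) ≈ -1.1249e+6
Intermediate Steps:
Function('J')(T) = Pow(T, 3) (Function('J')(T) = Mul(Pow(T, 2), T) = Pow(T, 3))
Add(Add(Function('J')(-104), Mul(27460, Pow(-32496, -1))), Pow(Add(30902, -3899), -1)) = Add(Add(Pow(-104, 3), Mul(27460, Pow(-32496, -1))), Pow(Add(30902, -3899), -1)) = Add(Add(-1124864, Mul(27460, Rational(-1, 32496))), Pow(27003, -1)) = Add(Add(-1124864, Rational(-6865, 8124)), Rational(1, 27003)) = Add(Rational(-9138402001, 8124), Rational(1, 27003)) = Rational(-82254756408293, 73124124)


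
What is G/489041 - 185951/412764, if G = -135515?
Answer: -146873376451/201858519324 ≈ -0.72761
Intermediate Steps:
G/489041 - 185951/412764 = -135515/489041 - 185951/412764 = -146873376451/201858519324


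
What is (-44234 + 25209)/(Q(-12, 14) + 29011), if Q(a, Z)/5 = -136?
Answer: -19025/28331 ≈ -0.67153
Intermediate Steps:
Q(a, Z) = -680 (Q(a, Z) = 5*(-136) = -680)
(-44234 + 25209)/(Q(-12, 14) + 29011) = (-44234 + 25209)/(-680 + 29011) = -19025/28331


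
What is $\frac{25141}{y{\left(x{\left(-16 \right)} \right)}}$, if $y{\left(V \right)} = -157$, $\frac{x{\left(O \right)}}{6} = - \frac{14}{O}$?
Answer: $- \frac{25141}{157} \approx -160.13$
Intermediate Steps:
$x{\left(O \right)} = - \frac{84}{O}$ ($x{\left(O \right)} = 6 \left(- \frac{14}{O}\right) = - \frac{84}{O}$)
$\frac{25141}{y{\left(x{\left(-16 \right)} \right)}} = \frac{25141}{-157} = 25141 \left(- \frac{1}{157}\right) = - \frac{25141}{157}$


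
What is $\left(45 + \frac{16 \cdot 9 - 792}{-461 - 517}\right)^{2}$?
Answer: $\frac{55398249}{26569} \approx 2085.1$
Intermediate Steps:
$\left(45 + \frac{16 \cdot 9 - 792}{-461 - 517}\right)^{2} = \left(45 + \frac{144 - 792}{-978}\right)^{2} = \left(45 - - \frac{108}{163}\right)^{2} = \left(45 + \frac{108}{163}\right)^{2} = \left(\frac{7443}{163}\right)^{2} = \frac{55398249}{26569}$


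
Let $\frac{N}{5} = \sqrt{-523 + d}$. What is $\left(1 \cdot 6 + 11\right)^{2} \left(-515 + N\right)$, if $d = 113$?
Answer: $-148835 + 1445 i \sqrt{410} \approx -1.4884 \cdot 10^{5} + 29259.0 i$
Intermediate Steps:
$N = 5 i \sqrt{410}$ ($N = 5 \sqrt{-523 + 113} = 5 \sqrt{-410} = 5 i \sqrt{410} \approx 101.24 i$)
$\left(1 \cdot 6 + 11\right)^{2} \left(-515 + N\right) = \left(1 \cdot 6 + 11\right)^{2} \left(-515 + 5 i \sqrt{410}\right) = \left(6 + 11\right)^{2} \left(-515 + 5 i \sqrt{410}\right) = 17^{2} \left(-515 + 5 i \sqrt{410}\right) = 289 \left(-515 + 5 i \sqrt{410}\right) = -148835 + 1445 i \sqrt{410}$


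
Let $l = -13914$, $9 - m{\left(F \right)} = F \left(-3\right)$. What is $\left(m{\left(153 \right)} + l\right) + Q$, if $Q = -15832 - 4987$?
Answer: $-34265$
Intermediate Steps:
$m{\left(F \right)} = 9 + 3 F$ ($m{\left(F \right)} = 9 - F \left(-3\right) = 9 - - 3 F = 9 + 3 F$)
$Q = -20819$ ($Q = -15832 - 4987 = -20819$)
$\left(m{\left(153 \right)} + l\right) + Q = \left(\left(9 + 3 \cdot 153\right) - 13914\right) - 20819 = \left(\left(9 + 459\right) - 13914\right) - 20819 = \left(468 - 13914\right) - 20819 = -13446 - 20819 = -34265$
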